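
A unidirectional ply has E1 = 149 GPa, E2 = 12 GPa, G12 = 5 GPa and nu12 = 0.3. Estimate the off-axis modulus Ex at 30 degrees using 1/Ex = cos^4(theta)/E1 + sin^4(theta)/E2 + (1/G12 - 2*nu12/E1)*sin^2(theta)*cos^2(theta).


cos^4(30) = 0.5625, sin^4(30) = 0.0625, sin^2(30)*cos^2(30) = 0.1875
1/G12 - 2*nu12/E1 = 1/5 - 2*0.3/149 = 0.195973 GPa^-1
1/Ex = 0.5625/149 + 0.0625/12 + 0.195973*0.1875 = 0.0457285 GPa^-1
Ex = 21.87 GPa

21.87 GPa


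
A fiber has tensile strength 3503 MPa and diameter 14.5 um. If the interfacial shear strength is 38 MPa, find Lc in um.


Lc = sigma_f * d / (2 * tau_i) = 3503 * 14.5 / (2 * 38) = 668.3 um

668.3 um


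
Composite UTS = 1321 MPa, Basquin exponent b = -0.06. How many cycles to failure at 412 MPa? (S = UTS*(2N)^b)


N = 0.5 * (S/UTS)^(1/b) = 0.5 * (412/1321)^(1/-0.06) = 1.3564e+08 cycles

1.3564e+08 cycles


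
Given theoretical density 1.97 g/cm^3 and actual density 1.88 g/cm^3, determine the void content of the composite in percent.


Void% = (rho_theo - rho_actual)/rho_theo * 100 = (1.97 - 1.88)/1.97 * 100 = 4.57%

4.57%


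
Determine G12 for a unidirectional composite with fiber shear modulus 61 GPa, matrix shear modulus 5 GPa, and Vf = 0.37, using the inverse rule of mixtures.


1/G12 = Vf/Gf + (1-Vf)/Gm = 0.37/61 + 0.63/5
G12 = 7.57 GPa

7.57 GPa


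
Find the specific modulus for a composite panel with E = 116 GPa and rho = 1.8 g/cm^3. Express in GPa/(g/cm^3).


Specific stiffness = E/rho = 116/1.8 = 64.4 GPa/(g/cm^3)

64.4 GPa/(g/cm^3)


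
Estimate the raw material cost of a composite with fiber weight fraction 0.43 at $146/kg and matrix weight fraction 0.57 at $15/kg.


Cost = cost_f*Wf + cost_m*Wm = 146*0.43 + 15*0.57 = $71.33/kg

$71.33/kg


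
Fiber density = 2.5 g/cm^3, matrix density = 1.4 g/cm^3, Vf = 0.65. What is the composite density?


rho_c = rho_f*Vf + rho_m*(1-Vf) = 2.5*0.65 + 1.4*0.35 = 2.115 g/cm^3

2.115 g/cm^3


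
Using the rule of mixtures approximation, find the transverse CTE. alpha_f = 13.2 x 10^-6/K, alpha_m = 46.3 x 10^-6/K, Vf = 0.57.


alpha_2 = alpha_f*Vf + alpha_m*(1-Vf) = 13.2*0.57 + 46.3*0.43 = 27.4 x 10^-6/K

27.4 x 10^-6/K


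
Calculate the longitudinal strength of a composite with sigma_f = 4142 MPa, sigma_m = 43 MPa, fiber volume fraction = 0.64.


sigma_1 = sigma_f*Vf + sigma_m*(1-Vf) = 4142*0.64 + 43*0.36 = 2666.4 MPa

2666.4 MPa


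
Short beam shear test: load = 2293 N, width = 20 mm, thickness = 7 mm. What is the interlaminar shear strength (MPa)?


ILSS = 3F/(4bh) = 3*2293/(4*20*7) = 12.28 MPa

12.28 MPa


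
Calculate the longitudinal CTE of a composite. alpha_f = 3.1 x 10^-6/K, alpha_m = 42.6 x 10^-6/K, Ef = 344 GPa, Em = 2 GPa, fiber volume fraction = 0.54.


E1 = Ef*Vf + Em*(1-Vf) = 186.68
alpha_1 = (alpha_f*Ef*Vf + alpha_m*Em*(1-Vf))/E1 = 3.29 x 10^-6/K

3.29 x 10^-6/K


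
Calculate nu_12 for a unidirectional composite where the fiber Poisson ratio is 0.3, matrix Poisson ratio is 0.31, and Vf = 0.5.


nu_12 = nu_f*Vf + nu_m*(1-Vf) = 0.3*0.5 + 0.31*0.5 = 0.305

0.305


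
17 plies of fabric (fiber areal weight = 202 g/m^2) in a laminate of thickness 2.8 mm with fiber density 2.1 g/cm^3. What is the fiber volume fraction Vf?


Vf = n * FAW / (rho_f * h * 1000) = 17 * 202 / (2.1 * 2.8 * 1000) = 0.584

0.584


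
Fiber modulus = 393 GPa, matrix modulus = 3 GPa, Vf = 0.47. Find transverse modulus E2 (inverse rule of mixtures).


1/E2 = Vf/Ef + (1-Vf)/Em = 0.47/393 + 0.53/3
E2 = 5.62 GPa

5.62 GPa


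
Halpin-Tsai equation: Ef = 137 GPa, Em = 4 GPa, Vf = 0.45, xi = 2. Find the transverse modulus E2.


eta = (Ef/Em - 1)/(Ef/Em + xi) = (34.25 - 1)/(34.25 + 2) = 0.9172
E2 = Em*(1+xi*eta*Vf)/(1-eta*Vf) = 12.43 GPa

12.43 GPa


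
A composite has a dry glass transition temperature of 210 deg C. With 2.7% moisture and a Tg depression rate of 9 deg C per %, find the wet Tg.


Tg_wet = Tg_dry - k*moisture = 210 - 9*2.7 = 185.7 deg C

185.7 deg C


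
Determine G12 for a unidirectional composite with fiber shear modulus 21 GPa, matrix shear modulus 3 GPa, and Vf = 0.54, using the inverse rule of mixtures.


1/G12 = Vf/Gf + (1-Vf)/Gm = 0.54/21 + 0.46/3
G12 = 5.59 GPa

5.59 GPa


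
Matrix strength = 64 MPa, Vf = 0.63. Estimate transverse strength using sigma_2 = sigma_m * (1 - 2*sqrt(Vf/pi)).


factor = 1 - 2*sqrt(0.63/pi) = 0.1044
sigma_2 = 64 * 0.1044 = 6.68 MPa

6.68 MPa


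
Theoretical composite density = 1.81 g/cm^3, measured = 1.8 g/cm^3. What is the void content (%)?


Void% = (rho_theo - rho_actual)/rho_theo * 100 = (1.81 - 1.8)/1.81 * 100 = 0.55%

0.55%


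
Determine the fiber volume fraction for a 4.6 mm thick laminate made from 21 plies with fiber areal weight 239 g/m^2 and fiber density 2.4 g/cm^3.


Vf = n * FAW / (rho_f * h * 1000) = 21 * 239 / (2.4 * 4.6 * 1000) = 0.4546

0.4546


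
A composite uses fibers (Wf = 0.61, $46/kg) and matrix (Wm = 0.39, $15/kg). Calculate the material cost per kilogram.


Cost = cost_f*Wf + cost_m*Wm = 46*0.61 + 15*0.39 = $33.91/kg

$33.91/kg


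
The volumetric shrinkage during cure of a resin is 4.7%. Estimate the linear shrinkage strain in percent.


Linear shrinkage ≈ vol_shrink/3 = 4.7/3 = 1.567%

1.567%


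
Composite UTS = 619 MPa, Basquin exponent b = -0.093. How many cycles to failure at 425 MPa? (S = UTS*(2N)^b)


N = 0.5 * (S/UTS)^(1/b) = 0.5 * (425/619)^(1/-0.093) = 28.5038 cycles

28.5038 cycles


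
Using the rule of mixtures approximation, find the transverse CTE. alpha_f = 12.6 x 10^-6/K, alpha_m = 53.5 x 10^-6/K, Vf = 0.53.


alpha_2 = alpha_f*Vf + alpha_m*(1-Vf) = 12.6*0.53 + 53.5*0.47 = 31.8 x 10^-6/K

31.8 x 10^-6/K


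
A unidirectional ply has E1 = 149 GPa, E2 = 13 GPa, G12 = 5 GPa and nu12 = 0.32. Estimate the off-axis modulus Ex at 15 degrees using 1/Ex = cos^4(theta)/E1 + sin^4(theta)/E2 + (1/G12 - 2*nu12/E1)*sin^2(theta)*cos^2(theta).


cos^4(15) = 0.870513, sin^4(15) = 0.004487, sin^2(15)*cos^2(15) = 0.0625
1/G12 - 2*nu12/E1 = 1/5 - 2*0.32/149 = 0.195705 GPa^-1
1/Ex = 0.870513/149 + 0.004487/13 + 0.195705*0.0625 = 0.0184191 GPa^-1
Ex = 54.29 GPa

54.29 GPa


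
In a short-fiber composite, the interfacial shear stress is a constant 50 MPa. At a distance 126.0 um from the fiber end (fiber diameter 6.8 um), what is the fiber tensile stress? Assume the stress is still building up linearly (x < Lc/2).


Force balance: sigma_f * (pi*d^2/4) = tau * (pi*d) * x  ->  sigma_f = 4 * tau * x / d
sigma_f = 4 * 50 * 126.0 / 6.8 = 3705.9 MPa

3705.9 MPa


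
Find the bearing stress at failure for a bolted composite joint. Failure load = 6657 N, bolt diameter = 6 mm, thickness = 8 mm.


sigma_br = F/(d*h) = 6657/(6*8) = 138.7 MPa

138.7 MPa


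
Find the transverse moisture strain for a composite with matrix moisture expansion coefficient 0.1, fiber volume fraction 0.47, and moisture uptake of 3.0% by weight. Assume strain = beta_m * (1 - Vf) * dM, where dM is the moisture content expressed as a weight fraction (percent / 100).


dM = 3.0/100 = 0.03
strain = beta_m * (1-Vf) * dM = 0.1 * 0.53 * 0.03 = 0.00159

0.00159


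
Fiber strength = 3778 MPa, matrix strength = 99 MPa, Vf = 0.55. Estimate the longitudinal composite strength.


sigma_1 = sigma_f*Vf + sigma_m*(1-Vf) = 3778*0.55 + 99*0.45 = 2122.5 MPa

2122.5 MPa


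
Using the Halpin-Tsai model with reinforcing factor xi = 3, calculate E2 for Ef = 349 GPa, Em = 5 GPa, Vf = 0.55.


eta = (Ef/Em - 1)/(Ef/Em + xi) = (69.8 - 1)/(69.8 + 3) = 0.9451
E2 = Em*(1+xi*eta*Vf)/(1-eta*Vf) = 26.65 GPa

26.65 GPa


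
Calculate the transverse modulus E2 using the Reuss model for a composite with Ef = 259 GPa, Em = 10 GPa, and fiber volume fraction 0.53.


1/E2 = Vf/Ef + (1-Vf)/Em = 0.53/259 + 0.47/10
E2 = 20.39 GPa

20.39 GPa


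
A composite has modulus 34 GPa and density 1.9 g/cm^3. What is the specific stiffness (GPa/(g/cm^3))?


Specific stiffness = E/rho = 34/1.9 = 17.9 GPa/(g/cm^3)

17.9 GPa/(g/cm^3)


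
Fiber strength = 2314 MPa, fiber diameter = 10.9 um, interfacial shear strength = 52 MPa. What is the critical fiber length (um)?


Lc = sigma_f * d / (2 * tau_i) = 2314 * 10.9 / (2 * 52) = 242.5 um

242.5 um


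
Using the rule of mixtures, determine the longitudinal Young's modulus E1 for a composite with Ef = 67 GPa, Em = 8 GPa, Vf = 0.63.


E1 = Ef*Vf + Em*(1-Vf) = 67*0.63 + 8*0.37 = 45.17 GPa

45.17 GPa


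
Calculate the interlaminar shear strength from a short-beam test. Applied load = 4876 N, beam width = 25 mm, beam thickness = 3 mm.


ILSS = 3F/(4bh) = 3*4876/(4*25*3) = 48.76 MPa

48.76 MPa


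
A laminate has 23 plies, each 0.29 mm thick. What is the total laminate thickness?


h = n * t_ply = 23 * 0.29 = 6.67 mm

6.67 mm


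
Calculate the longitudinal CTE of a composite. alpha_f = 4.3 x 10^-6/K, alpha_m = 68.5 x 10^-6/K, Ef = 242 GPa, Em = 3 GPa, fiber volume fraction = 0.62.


E1 = Ef*Vf + Em*(1-Vf) = 151.18
alpha_1 = (alpha_f*Ef*Vf + alpha_m*Em*(1-Vf))/E1 = 4.78 x 10^-6/K

4.78 x 10^-6/K


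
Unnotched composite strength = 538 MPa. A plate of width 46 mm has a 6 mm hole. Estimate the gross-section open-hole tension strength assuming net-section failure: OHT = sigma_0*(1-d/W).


OHT = sigma_0*(1-d/W) = 538*(1-6/46) = 467.8 MPa

467.8 MPa


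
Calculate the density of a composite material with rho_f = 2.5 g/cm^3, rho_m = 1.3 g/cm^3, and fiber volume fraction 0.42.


rho_c = rho_f*Vf + rho_m*(1-Vf) = 2.5*0.42 + 1.3*0.58 = 1.804 g/cm^3

1.804 g/cm^3


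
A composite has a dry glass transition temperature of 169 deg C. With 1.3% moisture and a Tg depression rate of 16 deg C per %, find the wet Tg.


Tg_wet = Tg_dry - k*moisture = 169 - 16*1.3 = 148.2 deg C

148.2 deg C


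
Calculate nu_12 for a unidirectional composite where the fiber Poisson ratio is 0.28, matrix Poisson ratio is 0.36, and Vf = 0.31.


nu_12 = nu_f*Vf + nu_m*(1-Vf) = 0.28*0.31 + 0.36*0.69 = 0.3352

0.3352


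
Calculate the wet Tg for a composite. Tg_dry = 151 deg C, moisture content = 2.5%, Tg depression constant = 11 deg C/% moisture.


Tg_wet = Tg_dry - k*moisture = 151 - 11*2.5 = 123.5 deg C

123.5 deg C


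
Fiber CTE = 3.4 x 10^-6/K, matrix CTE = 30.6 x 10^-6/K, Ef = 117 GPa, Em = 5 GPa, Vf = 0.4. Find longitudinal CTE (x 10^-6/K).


E1 = Ef*Vf + Em*(1-Vf) = 49.8
alpha_1 = (alpha_f*Ef*Vf + alpha_m*Em*(1-Vf))/E1 = 5.04 x 10^-6/K

5.04 x 10^-6/K


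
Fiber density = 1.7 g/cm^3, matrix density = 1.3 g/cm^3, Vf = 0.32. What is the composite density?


rho_c = rho_f*Vf + rho_m*(1-Vf) = 1.7*0.32 + 1.3*0.68 = 1.428 g/cm^3

1.428 g/cm^3


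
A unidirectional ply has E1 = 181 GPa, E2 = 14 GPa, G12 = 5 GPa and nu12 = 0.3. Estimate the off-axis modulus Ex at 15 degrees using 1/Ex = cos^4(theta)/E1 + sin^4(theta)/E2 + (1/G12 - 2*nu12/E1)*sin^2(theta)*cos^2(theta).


cos^4(15) = 0.870513, sin^4(15) = 0.004487, sin^2(15)*cos^2(15) = 0.0625
1/G12 - 2*nu12/E1 = 1/5 - 2*0.3/181 = 0.196685 GPa^-1
1/Ex = 0.870513/181 + 0.004487/14 + 0.196685*0.0625 = 0.0174228 GPa^-1
Ex = 57.4 GPa

57.4 GPa


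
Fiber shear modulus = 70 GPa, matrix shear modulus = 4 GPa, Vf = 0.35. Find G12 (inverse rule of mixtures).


1/G12 = Vf/Gf + (1-Vf)/Gm = 0.35/70 + 0.65/4
G12 = 5.97 GPa

5.97 GPa


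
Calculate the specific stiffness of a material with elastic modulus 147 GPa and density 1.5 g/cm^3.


Specific stiffness = E/rho = 147/1.5 = 98.0 GPa/(g/cm^3)

98.0 GPa/(g/cm^3)


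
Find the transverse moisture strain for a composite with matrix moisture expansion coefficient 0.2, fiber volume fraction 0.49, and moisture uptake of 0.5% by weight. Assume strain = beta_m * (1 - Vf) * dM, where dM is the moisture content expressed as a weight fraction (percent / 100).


dM = 0.5/100 = 0.005
strain = beta_m * (1-Vf) * dM = 0.2 * 0.51 * 0.005 = 0.00051

0.00051


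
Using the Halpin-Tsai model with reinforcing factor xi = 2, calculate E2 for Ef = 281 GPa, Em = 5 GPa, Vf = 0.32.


eta = (Ef/Em - 1)/(Ef/Em + xi) = (56.2 - 1)/(56.2 + 2) = 0.9485
E2 = Em*(1+xi*eta*Vf)/(1-eta*Vf) = 11.54 GPa

11.54 GPa


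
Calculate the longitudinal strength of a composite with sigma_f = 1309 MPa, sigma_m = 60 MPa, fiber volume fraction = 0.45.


sigma_1 = sigma_f*Vf + sigma_m*(1-Vf) = 1309*0.45 + 60*0.55 = 622.1 MPa

622.1 MPa


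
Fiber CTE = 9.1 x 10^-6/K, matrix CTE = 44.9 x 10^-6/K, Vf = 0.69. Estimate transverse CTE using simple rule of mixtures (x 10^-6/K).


alpha_2 = alpha_f*Vf + alpha_m*(1-Vf) = 9.1*0.69 + 44.9*0.31 = 20.2 x 10^-6/K

20.2 x 10^-6/K


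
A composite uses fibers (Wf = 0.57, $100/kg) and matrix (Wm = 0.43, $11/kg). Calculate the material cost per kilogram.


Cost = cost_f*Wf + cost_m*Wm = 100*0.57 + 11*0.43 = $61.73/kg

$61.73/kg


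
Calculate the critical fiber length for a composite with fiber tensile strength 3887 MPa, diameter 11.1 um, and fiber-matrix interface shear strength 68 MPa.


Lc = sigma_f * d / (2 * tau_i) = 3887 * 11.1 / (2 * 68) = 317.2 um

317.2 um


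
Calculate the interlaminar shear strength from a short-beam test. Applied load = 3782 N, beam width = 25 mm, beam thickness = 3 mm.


ILSS = 3F/(4bh) = 3*3782/(4*25*3) = 37.82 MPa

37.82 MPa


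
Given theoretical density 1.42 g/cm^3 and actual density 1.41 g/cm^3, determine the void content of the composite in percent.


Void% = (rho_theo - rho_actual)/rho_theo * 100 = (1.42 - 1.41)/1.42 * 100 = 0.7%

0.7%


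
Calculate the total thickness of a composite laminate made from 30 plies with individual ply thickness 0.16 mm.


h = n * t_ply = 30 * 0.16 = 4.8 mm

4.8 mm


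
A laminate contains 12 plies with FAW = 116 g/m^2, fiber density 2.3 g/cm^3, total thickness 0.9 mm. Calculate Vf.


Vf = n * FAW / (rho_f * h * 1000) = 12 * 116 / (2.3 * 0.9 * 1000) = 0.6725

0.6725


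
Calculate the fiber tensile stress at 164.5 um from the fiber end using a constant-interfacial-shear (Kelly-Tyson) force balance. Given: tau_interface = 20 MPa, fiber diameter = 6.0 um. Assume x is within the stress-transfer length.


Force balance: sigma_f * (pi*d^2/4) = tau * (pi*d) * x  ->  sigma_f = 4 * tau * x / d
sigma_f = 4 * 20 * 164.5 / 6.0 = 2193.3 MPa

2193.3 MPa


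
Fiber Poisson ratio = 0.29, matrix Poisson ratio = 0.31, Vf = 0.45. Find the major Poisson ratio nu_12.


nu_12 = nu_f*Vf + nu_m*(1-Vf) = 0.29*0.45 + 0.31*0.55 = 0.301

0.301


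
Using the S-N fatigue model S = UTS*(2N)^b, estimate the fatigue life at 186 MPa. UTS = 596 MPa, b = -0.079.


N = 0.5 * (S/UTS)^(1/b) = 0.5 * (186/596)^(1/-0.079) = 1.2608e+06 cycles

1.2608e+06 cycles


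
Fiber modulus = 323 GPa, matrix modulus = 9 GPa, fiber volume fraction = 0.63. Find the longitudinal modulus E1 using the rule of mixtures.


E1 = Ef*Vf + Em*(1-Vf) = 323*0.63 + 9*0.37 = 206.82 GPa

206.82 GPa


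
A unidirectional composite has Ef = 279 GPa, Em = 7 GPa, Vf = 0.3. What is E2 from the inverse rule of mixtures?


1/E2 = Vf/Ef + (1-Vf)/Em = 0.3/279 + 0.7/7
E2 = 9.89 GPa

9.89 GPa


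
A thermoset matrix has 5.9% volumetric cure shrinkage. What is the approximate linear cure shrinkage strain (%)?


Linear shrinkage ≈ vol_shrink/3 = 5.9/3 = 1.967%

1.967%


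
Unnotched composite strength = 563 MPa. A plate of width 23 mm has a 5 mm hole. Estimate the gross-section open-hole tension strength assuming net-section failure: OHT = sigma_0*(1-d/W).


OHT = sigma_0*(1-d/W) = 563*(1-5/23) = 440.6 MPa

440.6 MPa


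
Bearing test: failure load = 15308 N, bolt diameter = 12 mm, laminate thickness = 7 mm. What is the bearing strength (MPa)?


sigma_br = F/(d*h) = 15308/(12*7) = 182.2 MPa

182.2 MPa


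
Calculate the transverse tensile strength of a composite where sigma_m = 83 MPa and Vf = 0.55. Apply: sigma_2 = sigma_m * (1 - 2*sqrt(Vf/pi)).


factor = 1 - 2*sqrt(0.55/pi) = 0.1632
sigma_2 = 83 * 0.1632 = 13.54 MPa

13.54 MPa


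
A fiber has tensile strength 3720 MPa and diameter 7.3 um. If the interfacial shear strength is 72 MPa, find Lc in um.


Lc = sigma_f * d / (2 * tau_i) = 3720 * 7.3 / (2 * 72) = 188.6 um

188.6 um


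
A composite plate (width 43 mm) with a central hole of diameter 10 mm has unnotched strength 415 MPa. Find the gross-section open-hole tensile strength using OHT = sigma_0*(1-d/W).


OHT = sigma_0*(1-d/W) = 415*(1-10/43) = 318.5 MPa

318.5 MPa


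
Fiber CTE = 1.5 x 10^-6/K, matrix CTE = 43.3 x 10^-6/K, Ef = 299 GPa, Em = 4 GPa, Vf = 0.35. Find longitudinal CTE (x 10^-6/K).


E1 = Ef*Vf + Em*(1-Vf) = 107.25
alpha_1 = (alpha_f*Ef*Vf + alpha_m*Em*(1-Vf))/E1 = 2.51 x 10^-6/K

2.51 x 10^-6/K


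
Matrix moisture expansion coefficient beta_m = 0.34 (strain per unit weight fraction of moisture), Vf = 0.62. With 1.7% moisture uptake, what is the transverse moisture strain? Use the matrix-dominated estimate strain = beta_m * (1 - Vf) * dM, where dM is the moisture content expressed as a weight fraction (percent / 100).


dM = 1.7/100 = 0.017
strain = beta_m * (1-Vf) * dM = 0.34 * 0.38 * 0.017 = 0.0021964

0.0021964


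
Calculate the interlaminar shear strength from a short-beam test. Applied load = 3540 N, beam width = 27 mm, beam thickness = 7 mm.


ILSS = 3F/(4bh) = 3*3540/(4*27*7) = 14.05 MPa

14.05 MPa


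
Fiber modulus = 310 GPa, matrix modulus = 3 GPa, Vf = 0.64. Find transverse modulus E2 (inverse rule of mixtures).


1/E2 = Vf/Ef + (1-Vf)/Em = 0.64/310 + 0.36/3
E2 = 8.19 GPa

8.19 GPa


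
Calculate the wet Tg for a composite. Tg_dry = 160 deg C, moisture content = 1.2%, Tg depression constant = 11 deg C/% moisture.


Tg_wet = Tg_dry - k*moisture = 160 - 11*1.2 = 146.8 deg C

146.8 deg C


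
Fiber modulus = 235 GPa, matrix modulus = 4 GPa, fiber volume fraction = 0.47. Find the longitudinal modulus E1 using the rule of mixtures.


E1 = Ef*Vf + Em*(1-Vf) = 235*0.47 + 4*0.53 = 112.57 GPa

112.57 GPa


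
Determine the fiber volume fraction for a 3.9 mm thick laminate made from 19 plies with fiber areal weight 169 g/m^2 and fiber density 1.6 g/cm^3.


Vf = n * FAW / (rho_f * h * 1000) = 19 * 169 / (1.6 * 3.9 * 1000) = 0.5146

0.5146


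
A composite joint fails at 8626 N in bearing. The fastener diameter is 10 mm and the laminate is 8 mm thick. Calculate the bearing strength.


sigma_br = F/(d*h) = 8626/(10*8) = 107.8 MPa

107.8 MPa


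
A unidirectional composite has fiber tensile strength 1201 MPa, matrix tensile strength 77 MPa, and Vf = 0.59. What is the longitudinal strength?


sigma_1 = sigma_f*Vf + sigma_m*(1-Vf) = 1201*0.59 + 77*0.41 = 740.2 MPa

740.2 MPa


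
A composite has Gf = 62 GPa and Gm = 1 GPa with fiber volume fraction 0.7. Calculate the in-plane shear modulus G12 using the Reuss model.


1/G12 = Vf/Gf + (1-Vf)/Gm = 0.7/62 + 0.3/1
G12 = 3.21 GPa

3.21 GPa


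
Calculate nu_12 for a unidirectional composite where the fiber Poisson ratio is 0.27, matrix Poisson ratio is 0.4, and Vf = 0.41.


nu_12 = nu_f*Vf + nu_m*(1-Vf) = 0.27*0.41 + 0.4*0.59 = 0.3467

0.3467


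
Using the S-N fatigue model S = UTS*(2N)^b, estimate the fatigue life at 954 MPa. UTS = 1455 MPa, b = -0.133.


N = 0.5 * (S/UTS)^(1/b) = 0.5 * (954/1455)^(1/-0.133) = 11.9475 cycles

11.9475 cycles


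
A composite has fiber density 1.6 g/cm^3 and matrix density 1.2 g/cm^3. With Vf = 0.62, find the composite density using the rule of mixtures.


rho_c = rho_f*Vf + rho_m*(1-Vf) = 1.6*0.62 + 1.2*0.38 = 1.448 g/cm^3

1.448 g/cm^3


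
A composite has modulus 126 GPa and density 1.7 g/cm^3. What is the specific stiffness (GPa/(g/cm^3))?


Specific stiffness = E/rho = 126/1.7 = 74.1 GPa/(g/cm^3)

74.1 GPa/(g/cm^3)


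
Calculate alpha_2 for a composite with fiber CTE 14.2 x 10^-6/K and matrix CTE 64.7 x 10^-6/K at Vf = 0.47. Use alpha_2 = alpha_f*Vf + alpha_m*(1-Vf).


alpha_2 = alpha_f*Vf + alpha_m*(1-Vf) = 14.2*0.47 + 64.7*0.53 = 41.0 x 10^-6/K

41.0 x 10^-6/K


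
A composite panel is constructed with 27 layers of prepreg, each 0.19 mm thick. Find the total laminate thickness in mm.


h = n * t_ply = 27 * 0.19 = 5.13 mm

5.13 mm


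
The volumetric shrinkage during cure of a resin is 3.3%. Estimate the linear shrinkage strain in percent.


Linear shrinkage ≈ vol_shrink/3 = 3.3/3 = 1.1%

1.1%


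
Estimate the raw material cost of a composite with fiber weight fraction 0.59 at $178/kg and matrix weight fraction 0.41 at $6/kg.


Cost = cost_f*Wf + cost_m*Wm = 178*0.59 + 6*0.41 = $107.48/kg

$107.48/kg


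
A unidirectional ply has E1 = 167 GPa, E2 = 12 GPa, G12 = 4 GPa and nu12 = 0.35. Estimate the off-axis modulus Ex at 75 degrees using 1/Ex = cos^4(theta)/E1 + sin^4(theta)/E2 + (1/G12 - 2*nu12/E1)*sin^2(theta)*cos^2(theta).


cos^4(75) = 0.004487, sin^4(75) = 0.870513, sin^2(75)*cos^2(75) = 0.0625
1/G12 - 2*nu12/E1 = 1/4 - 2*0.35/167 = 0.245808 GPa^-1
1/Ex = 0.004487/167 + 0.870513/12 + 0.245808*0.0625 = 0.0879326 GPa^-1
Ex = 11.37 GPa

11.37 GPa


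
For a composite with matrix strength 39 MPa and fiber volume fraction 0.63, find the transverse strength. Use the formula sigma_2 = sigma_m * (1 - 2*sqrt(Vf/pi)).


factor = 1 - 2*sqrt(0.63/pi) = 0.1044
sigma_2 = 39 * 0.1044 = 4.07 MPa

4.07 MPa


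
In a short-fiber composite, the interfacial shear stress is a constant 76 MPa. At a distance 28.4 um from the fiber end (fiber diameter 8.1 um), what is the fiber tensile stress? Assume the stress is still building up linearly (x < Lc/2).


Force balance: sigma_f * (pi*d^2/4) = tau * (pi*d) * x  ->  sigma_f = 4 * tau * x / d
sigma_f = 4 * 76 * 28.4 / 8.1 = 1065.9 MPa

1065.9 MPa


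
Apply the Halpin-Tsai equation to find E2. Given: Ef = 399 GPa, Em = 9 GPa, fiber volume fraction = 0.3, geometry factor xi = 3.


eta = (Ef/Em - 1)/(Ef/Em + xi) = (44.3333 - 1)/(44.3333 + 3) = 0.9155
E2 = Em*(1+xi*eta*Vf)/(1-eta*Vf) = 22.63 GPa

22.63 GPa


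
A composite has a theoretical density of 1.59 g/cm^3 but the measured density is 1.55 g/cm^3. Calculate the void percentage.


Void% = (rho_theo - rho_actual)/rho_theo * 100 = (1.59 - 1.55)/1.59 * 100 = 2.52%

2.52%


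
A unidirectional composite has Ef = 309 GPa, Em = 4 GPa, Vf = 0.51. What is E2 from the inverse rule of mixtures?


1/E2 = Vf/Ef + (1-Vf)/Em = 0.51/309 + 0.49/4
E2 = 8.05 GPa

8.05 GPa


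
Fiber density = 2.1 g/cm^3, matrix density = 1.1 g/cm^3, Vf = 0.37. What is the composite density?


rho_c = rho_f*Vf + rho_m*(1-Vf) = 2.1*0.37 + 1.1*0.63 = 1.47 g/cm^3

1.47 g/cm^3


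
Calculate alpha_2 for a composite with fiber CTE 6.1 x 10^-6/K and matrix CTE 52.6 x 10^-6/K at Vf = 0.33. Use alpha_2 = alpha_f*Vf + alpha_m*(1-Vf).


alpha_2 = alpha_f*Vf + alpha_m*(1-Vf) = 6.1*0.33 + 52.6*0.67 = 37.3 x 10^-6/K

37.3 x 10^-6/K


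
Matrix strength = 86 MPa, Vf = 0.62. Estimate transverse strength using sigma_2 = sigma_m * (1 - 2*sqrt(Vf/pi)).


factor = 1 - 2*sqrt(0.62/pi) = 0.1115
sigma_2 = 86 * 0.1115 = 9.59 MPa

9.59 MPa


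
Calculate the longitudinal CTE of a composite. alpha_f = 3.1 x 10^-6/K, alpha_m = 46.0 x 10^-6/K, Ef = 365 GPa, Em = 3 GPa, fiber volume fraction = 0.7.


E1 = Ef*Vf + Em*(1-Vf) = 256.4
alpha_1 = (alpha_f*Ef*Vf + alpha_m*Em*(1-Vf))/E1 = 3.25 x 10^-6/K

3.25 x 10^-6/K


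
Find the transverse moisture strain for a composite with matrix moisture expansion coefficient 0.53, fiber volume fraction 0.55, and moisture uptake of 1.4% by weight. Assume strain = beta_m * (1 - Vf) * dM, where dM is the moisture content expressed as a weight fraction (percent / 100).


dM = 1.4/100 = 0.014
strain = beta_m * (1-Vf) * dM = 0.53 * 0.45 * 0.014 = 0.003339

0.003339


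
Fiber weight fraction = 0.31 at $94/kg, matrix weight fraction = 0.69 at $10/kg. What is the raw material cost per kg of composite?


Cost = cost_f*Wf + cost_m*Wm = 94*0.31 + 10*0.69 = $36.04/kg

$36.04/kg


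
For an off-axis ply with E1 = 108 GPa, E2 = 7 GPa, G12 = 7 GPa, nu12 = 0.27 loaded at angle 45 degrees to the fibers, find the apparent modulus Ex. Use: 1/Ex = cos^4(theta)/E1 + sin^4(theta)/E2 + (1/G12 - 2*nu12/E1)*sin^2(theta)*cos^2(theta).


cos^4(45) = 0.25, sin^4(45) = 0.25, sin^2(45)*cos^2(45) = 0.25
1/G12 - 2*nu12/E1 = 1/7 - 2*0.27/108 = 0.137857 GPa^-1
1/Ex = 0.25/108 + 0.25/7 + 0.137857*0.25 = 0.0724934 GPa^-1
Ex = 13.79 GPa

13.79 GPa


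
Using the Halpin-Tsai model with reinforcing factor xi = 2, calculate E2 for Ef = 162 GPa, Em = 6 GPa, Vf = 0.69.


eta = (Ef/Em - 1)/(Ef/Em + xi) = (27.0 - 1)/(27.0 + 2) = 0.8966
E2 = Em*(1+xi*eta*Vf)/(1-eta*Vf) = 35.2 GPa

35.2 GPa


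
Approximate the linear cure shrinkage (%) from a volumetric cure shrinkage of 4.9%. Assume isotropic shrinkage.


Linear shrinkage ≈ vol_shrink/3 = 4.9/3 = 1.633%

1.633%


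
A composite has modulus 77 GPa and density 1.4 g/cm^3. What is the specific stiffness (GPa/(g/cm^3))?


Specific stiffness = E/rho = 77/1.4 = 55.0 GPa/(g/cm^3)

55.0 GPa/(g/cm^3)


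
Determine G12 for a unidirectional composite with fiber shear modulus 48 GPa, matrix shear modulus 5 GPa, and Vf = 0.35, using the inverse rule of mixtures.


1/G12 = Vf/Gf + (1-Vf)/Gm = 0.35/48 + 0.65/5
G12 = 7.28 GPa

7.28 GPa


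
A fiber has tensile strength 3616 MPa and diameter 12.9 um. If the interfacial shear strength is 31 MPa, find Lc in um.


Lc = sigma_f * d / (2 * tau_i) = 3616 * 12.9 / (2 * 31) = 752.4 um

752.4 um


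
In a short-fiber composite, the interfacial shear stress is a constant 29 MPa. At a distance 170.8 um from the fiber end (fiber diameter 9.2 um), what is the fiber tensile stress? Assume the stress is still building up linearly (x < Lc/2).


Force balance: sigma_f * (pi*d^2/4) = tau * (pi*d) * x  ->  sigma_f = 4 * tau * x / d
sigma_f = 4 * 29 * 170.8 / 9.2 = 2153.6 MPa

2153.6 MPa


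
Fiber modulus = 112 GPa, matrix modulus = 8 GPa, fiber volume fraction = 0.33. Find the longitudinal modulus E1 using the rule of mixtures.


E1 = Ef*Vf + Em*(1-Vf) = 112*0.33 + 8*0.67 = 42.32 GPa

42.32 GPa


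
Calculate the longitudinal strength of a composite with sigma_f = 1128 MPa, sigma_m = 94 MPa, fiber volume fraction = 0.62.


sigma_1 = sigma_f*Vf + sigma_m*(1-Vf) = 1128*0.62 + 94*0.38 = 735.1 MPa

735.1 MPa


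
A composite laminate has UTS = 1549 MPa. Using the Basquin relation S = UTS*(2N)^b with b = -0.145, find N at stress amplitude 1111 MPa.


N = 0.5 * (S/UTS)^(1/b) = 0.5 * (1111/1549)^(1/-0.145) = 4.9477 cycles

4.9477 cycles


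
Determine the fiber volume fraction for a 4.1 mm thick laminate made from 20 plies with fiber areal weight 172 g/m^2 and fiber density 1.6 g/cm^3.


Vf = n * FAW / (rho_f * h * 1000) = 20 * 172 / (1.6 * 4.1 * 1000) = 0.5244

0.5244


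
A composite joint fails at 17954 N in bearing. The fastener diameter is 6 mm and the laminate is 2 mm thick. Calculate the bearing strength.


sigma_br = F/(d*h) = 17954/(6*2) = 1496.2 MPa

1496.2 MPa


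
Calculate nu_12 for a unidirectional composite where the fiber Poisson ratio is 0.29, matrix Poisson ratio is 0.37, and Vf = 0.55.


nu_12 = nu_f*Vf + nu_m*(1-Vf) = 0.29*0.55 + 0.37*0.45 = 0.326

0.326


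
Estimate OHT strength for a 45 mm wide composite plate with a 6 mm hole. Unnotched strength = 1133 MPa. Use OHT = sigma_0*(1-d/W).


OHT = sigma_0*(1-d/W) = 1133*(1-6/45) = 981.9 MPa

981.9 MPa


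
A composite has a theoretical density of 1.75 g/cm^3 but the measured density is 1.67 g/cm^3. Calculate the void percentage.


Void% = (rho_theo - rho_actual)/rho_theo * 100 = (1.75 - 1.67)/1.75 * 100 = 4.57%

4.57%


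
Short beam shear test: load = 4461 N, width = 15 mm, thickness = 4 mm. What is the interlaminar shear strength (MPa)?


ILSS = 3F/(4bh) = 3*4461/(4*15*4) = 55.76 MPa

55.76 MPa


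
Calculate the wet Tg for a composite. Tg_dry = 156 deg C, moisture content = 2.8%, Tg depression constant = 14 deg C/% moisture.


Tg_wet = Tg_dry - k*moisture = 156 - 14*2.8 = 116.8 deg C

116.8 deg C


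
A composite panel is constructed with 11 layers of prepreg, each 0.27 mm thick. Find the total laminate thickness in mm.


h = n * t_ply = 11 * 0.27 = 2.97 mm

2.97 mm


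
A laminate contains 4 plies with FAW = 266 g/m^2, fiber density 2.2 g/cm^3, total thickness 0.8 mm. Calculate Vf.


Vf = n * FAW / (rho_f * h * 1000) = 4 * 266 / (2.2 * 0.8 * 1000) = 0.6045

0.6045


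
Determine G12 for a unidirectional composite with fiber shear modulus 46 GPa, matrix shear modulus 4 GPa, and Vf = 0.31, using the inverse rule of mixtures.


1/G12 = Vf/Gf + (1-Vf)/Gm = 0.31/46 + 0.69/4
G12 = 5.58 GPa

5.58 GPa


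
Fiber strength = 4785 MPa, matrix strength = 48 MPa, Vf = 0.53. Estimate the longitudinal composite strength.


sigma_1 = sigma_f*Vf + sigma_m*(1-Vf) = 4785*0.53 + 48*0.47 = 2558.6 MPa

2558.6 MPa


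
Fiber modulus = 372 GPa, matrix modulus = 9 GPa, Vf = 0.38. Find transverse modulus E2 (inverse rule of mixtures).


1/E2 = Vf/Ef + (1-Vf)/Em = 0.38/372 + 0.62/9
E2 = 14.3 GPa

14.3 GPa


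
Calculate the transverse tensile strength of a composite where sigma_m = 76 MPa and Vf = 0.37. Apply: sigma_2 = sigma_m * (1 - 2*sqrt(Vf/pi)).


factor = 1 - 2*sqrt(0.37/pi) = 0.3136
sigma_2 = 76 * 0.3136 = 23.84 MPa

23.84 MPa


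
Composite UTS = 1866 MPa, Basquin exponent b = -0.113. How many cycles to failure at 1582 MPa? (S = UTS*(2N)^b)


N = 0.5 * (S/UTS)^(1/b) = 0.5 * (1582/1866)^(1/-0.113) = 2.1554 cycles

2.1554 cycles


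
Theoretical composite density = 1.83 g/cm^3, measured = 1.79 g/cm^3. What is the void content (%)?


Void% = (rho_theo - rho_actual)/rho_theo * 100 = (1.83 - 1.79)/1.83 * 100 = 2.19%

2.19%


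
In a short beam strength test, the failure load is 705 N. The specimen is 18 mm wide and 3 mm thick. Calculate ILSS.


ILSS = 3F/(4bh) = 3*705/(4*18*3) = 9.79 MPa

9.79 MPa


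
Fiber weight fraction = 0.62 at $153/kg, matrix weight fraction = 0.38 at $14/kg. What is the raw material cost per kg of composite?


Cost = cost_f*Wf + cost_m*Wm = 153*0.62 + 14*0.38 = $100.18/kg

$100.18/kg


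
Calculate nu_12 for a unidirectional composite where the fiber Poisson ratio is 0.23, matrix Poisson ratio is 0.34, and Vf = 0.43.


nu_12 = nu_f*Vf + nu_m*(1-Vf) = 0.23*0.43 + 0.34*0.57 = 0.2927

0.2927


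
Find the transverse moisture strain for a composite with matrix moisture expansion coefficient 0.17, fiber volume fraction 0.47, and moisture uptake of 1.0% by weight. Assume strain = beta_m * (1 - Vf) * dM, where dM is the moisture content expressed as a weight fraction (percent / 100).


dM = 1.0/100 = 0.01
strain = beta_m * (1-Vf) * dM = 0.17 * 0.53 * 0.01 = 0.000901

0.000901


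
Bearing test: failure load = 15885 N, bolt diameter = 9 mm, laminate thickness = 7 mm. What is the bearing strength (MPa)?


sigma_br = F/(d*h) = 15885/(9*7) = 252.1 MPa

252.1 MPa


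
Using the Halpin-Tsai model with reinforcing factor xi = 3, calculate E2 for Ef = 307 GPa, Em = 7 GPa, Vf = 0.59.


eta = (Ef/Em - 1)/(Ef/Em + xi) = (43.8571 - 1)/(43.8571 + 3) = 0.9146
E2 = Em*(1+xi*eta*Vf)/(1-eta*Vf) = 39.82 GPa

39.82 GPa


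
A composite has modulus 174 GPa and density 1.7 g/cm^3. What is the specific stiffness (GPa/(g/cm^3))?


Specific stiffness = E/rho = 174/1.7 = 102.4 GPa/(g/cm^3)

102.4 GPa/(g/cm^3)


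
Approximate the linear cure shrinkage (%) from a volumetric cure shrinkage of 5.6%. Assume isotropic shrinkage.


Linear shrinkage ≈ vol_shrink/3 = 5.6/3 = 1.867%

1.867%


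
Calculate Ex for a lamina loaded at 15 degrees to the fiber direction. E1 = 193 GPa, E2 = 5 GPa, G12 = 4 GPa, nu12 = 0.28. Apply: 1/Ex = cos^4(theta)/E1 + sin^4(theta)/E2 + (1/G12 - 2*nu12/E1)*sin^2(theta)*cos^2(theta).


cos^4(15) = 0.870513, sin^4(15) = 0.004487, sin^2(15)*cos^2(15) = 0.0625
1/G12 - 2*nu12/E1 = 1/4 - 2*0.28/193 = 0.247098 GPa^-1
1/Ex = 0.870513/193 + 0.004487/5 + 0.247098*0.0625 = 0.0208515 GPa^-1
Ex = 47.96 GPa

47.96 GPa


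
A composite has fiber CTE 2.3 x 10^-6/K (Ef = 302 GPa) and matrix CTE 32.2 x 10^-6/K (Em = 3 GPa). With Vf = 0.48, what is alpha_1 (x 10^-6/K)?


E1 = Ef*Vf + Em*(1-Vf) = 146.52
alpha_1 = (alpha_f*Ef*Vf + alpha_m*Em*(1-Vf))/E1 = 2.62 x 10^-6/K

2.62 x 10^-6/K


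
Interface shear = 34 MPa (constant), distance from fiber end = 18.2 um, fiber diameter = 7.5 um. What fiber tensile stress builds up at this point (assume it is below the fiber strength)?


Force balance: sigma_f * (pi*d^2/4) = tau * (pi*d) * x  ->  sigma_f = 4 * tau * x / d
sigma_f = 4 * 34 * 18.2 / 7.5 = 330.0 MPa

330.0 MPa


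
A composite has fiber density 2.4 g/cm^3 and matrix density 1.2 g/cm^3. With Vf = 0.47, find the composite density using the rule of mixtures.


rho_c = rho_f*Vf + rho_m*(1-Vf) = 2.4*0.47 + 1.2*0.53 = 1.764 g/cm^3

1.764 g/cm^3


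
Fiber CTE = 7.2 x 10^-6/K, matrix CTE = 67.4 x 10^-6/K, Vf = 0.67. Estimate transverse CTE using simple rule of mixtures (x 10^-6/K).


alpha_2 = alpha_f*Vf + alpha_m*(1-Vf) = 7.2*0.67 + 67.4*0.33 = 27.1 x 10^-6/K

27.1 x 10^-6/K


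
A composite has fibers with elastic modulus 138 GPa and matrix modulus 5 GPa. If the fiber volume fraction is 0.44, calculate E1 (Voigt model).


E1 = Ef*Vf + Em*(1-Vf) = 138*0.44 + 5*0.56 = 63.52 GPa

63.52 GPa


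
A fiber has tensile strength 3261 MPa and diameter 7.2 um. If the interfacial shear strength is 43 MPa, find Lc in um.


Lc = sigma_f * d / (2 * tau_i) = 3261 * 7.2 / (2 * 43) = 273.0 um

273.0 um


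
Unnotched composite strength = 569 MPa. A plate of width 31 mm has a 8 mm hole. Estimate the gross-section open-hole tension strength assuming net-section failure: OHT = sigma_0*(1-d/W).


OHT = sigma_0*(1-d/W) = 569*(1-8/31) = 422.2 MPa

422.2 MPa


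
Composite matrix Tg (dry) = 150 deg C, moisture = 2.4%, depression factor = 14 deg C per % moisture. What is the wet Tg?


Tg_wet = Tg_dry - k*moisture = 150 - 14*2.4 = 116.4 deg C

116.4 deg C


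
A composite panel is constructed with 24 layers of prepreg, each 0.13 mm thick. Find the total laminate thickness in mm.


h = n * t_ply = 24 * 0.13 = 3.12 mm

3.12 mm


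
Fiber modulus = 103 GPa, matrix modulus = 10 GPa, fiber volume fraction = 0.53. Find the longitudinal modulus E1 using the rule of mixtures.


E1 = Ef*Vf + Em*(1-Vf) = 103*0.53 + 10*0.47 = 59.29 GPa

59.29 GPa


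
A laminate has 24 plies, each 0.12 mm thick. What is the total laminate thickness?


h = n * t_ply = 24 * 0.12 = 2.88 mm

2.88 mm


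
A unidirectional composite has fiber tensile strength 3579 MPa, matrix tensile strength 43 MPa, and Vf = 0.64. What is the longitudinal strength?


sigma_1 = sigma_f*Vf + sigma_m*(1-Vf) = 3579*0.64 + 43*0.36 = 2306.0 MPa

2306.0 MPa


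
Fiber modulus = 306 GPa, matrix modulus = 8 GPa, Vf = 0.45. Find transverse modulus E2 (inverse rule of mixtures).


1/E2 = Vf/Ef + (1-Vf)/Em = 0.45/306 + 0.55/8
E2 = 14.24 GPa

14.24 GPa


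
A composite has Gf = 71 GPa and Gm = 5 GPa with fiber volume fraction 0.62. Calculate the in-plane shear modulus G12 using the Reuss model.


1/G12 = Vf/Gf + (1-Vf)/Gm = 0.62/71 + 0.38/5
G12 = 11.8 GPa

11.8 GPa


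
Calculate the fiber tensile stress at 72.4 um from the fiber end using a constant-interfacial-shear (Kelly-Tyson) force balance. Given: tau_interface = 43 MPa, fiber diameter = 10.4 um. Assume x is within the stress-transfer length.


Force balance: sigma_f * (pi*d^2/4) = tau * (pi*d) * x  ->  sigma_f = 4 * tau * x / d
sigma_f = 4 * 43 * 72.4 / 10.4 = 1197.4 MPa

1197.4 MPa


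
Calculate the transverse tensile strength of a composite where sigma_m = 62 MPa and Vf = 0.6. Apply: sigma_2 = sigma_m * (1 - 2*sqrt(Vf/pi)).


factor = 1 - 2*sqrt(0.6/pi) = 0.126
sigma_2 = 62 * 0.126 = 7.81 MPa

7.81 MPa


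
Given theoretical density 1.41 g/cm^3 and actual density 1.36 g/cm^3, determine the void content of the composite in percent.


Void% = (rho_theo - rho_actual)/rho_theo * 100 = (1.41 - 1.36)/1.41 * 100 = 3.55%

3.55%


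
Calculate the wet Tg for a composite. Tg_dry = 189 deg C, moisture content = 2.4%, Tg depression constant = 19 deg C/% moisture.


Tg_wet = Tg_dry - k*moisture = 189 - 19*2.4 = 143.4 deg C

143.4 deg C


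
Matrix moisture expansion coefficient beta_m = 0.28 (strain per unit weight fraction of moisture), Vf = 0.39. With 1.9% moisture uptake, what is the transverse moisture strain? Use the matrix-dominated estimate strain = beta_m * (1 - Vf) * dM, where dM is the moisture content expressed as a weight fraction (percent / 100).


dM = 1.9/100 = 0.019
strain = beta_m * (1-Vf) * dM = 0.28 * 0.61 * 0.019 = 0.0032452

0.0032452


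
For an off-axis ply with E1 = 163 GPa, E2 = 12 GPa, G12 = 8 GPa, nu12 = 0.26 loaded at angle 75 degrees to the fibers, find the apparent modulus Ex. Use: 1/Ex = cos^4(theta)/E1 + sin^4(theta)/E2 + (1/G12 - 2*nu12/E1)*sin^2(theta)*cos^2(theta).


cos^4(75) = 0.004487, sin^4(75) = 0.870513, sin^2(75)*cos^2(75) = 0.0625
1/G12 - 2*nu12/E1 = 1/8 - 2*0.26/163 = 0.12181 GPa^-1
1/Ex = 0.004487/163 + 0.870513/12 + 0.12181*0.0625 = 0.0801834 GPa^-1
Ex = 12.47 GPa

12.47 GPa


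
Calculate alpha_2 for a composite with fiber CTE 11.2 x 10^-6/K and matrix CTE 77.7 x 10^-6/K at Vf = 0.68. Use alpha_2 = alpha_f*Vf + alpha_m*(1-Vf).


alpha_2 = alpha_f*Vf + alpha_m*(1-Vf) = 11.2*0.68 + 77.7*0.32 = 32.5 x 10^-6/K

32.5 x 10^-6/K


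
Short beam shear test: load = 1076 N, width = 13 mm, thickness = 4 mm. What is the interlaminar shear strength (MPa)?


ILSS = 3F/(4bh) = 3*1076/(4*13*4) = 15.52 MPa

15.52 MPa


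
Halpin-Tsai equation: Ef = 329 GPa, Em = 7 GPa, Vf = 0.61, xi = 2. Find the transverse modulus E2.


eta = (Ef/Em - 1)/(Ef/Em + xi) = (47.0 - 1)/(47.0 + 2) = 0.9388
E2 = Em*(1+xi*eta*Vf)/(1-eta*Vf) = 35.14 GPa

35.14 GPa


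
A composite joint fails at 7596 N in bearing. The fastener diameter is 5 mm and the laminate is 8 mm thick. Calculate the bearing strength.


sigma_br = F/(d*h) = 7596/(5*8) = 189.9 MPa

189.9 MPa


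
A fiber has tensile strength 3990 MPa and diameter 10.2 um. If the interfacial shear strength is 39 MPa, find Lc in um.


Lc = sigma_f * d / (2 * tau_i) = 3990 * 10.2 / (2 * 39) = 521.8 um

521.8 um


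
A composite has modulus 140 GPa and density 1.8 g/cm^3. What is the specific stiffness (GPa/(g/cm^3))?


Specific stiffness = E/rho = 140/1.8 = 77.8 GPa/(g/cm^3)

77.8 GPa/(g/cm^3)


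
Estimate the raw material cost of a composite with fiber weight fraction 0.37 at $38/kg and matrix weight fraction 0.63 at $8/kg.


Cost = cost_f*Wf + cost_m*Wm = 38*0.37 + 8*0.63 = $19.1/kg

$19.1/kg


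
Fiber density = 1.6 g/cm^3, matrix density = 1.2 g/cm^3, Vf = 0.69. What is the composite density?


rho_c = rho_f*Vf + rho_m*(1-Vf) = 1.6*0.69 + 1.2*0.31 = 1.476 g/cm^3

1.476 g/cm^3


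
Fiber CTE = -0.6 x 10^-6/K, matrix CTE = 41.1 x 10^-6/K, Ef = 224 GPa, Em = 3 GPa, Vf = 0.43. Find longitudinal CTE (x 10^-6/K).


E1 = Ef*Vf + Em*(1-Vf) = 98.03
alpha_1 = (alpha_f*Ef*Vf + alpha_m*Em*(1-Vf))/E1 = 0.13 x 10^-6/K

0.13 x 10^-6/K


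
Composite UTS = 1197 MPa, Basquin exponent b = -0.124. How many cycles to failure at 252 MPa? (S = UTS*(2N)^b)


N = 0.5 * (S/UTS)^(1/b) = 0.5 * (252/1197)^(1/-0.124) = 143277.0178 cycles

143277.0178 cycles


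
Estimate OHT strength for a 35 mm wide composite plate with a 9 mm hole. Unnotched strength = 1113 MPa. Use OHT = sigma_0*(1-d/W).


OHT = sigma_0*(1-d/W) = 1113*(1-9/35) = 826.8 MPa

826.8 MPa


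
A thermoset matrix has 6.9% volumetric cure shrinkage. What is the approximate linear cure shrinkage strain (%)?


Linear shrinkage ≈ vol_shrink/3 = 6.9/3 = 2.3%

2.3%


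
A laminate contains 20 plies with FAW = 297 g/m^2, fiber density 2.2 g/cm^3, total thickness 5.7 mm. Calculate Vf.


Vf = n * FAW / (rho_f * h * 1000) = 20 * 297 / (2.2 * 5.7 * 1000) = 0.4737

0.4737
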